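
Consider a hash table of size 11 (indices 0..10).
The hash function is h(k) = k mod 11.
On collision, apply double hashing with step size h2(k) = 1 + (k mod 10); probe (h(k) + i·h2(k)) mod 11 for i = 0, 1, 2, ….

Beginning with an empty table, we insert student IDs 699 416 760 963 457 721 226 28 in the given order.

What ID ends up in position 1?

760

699: h=6 → slot 6
416: h=9 → slot 9
760: h=1 → slot 1
963: h=6, h2=4, probe 6,10 → slot 10
457: h=6, h2=8, probe 6,3 → slot 3
721: h=6, h2=2, probe 6,8 → slot 8
226: h=6, h2=7, probe 6,2 → slot 2
28: h=6, h2=9, probe 6,4 → slot 4
Table: [_, 760, 226, 457, 28, _, 699, _, 721, 416, 963]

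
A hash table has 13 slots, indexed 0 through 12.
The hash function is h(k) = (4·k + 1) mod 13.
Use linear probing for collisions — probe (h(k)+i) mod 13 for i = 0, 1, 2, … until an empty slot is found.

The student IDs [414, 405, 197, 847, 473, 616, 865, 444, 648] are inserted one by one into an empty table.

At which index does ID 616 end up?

Insert 414: h=6, slot 6 empty => index 6.
Insert 405: h=9, slot 9 empty => index 9.
Insert 197: h=9, slot 9 occupied => index 10.
Insert 847: h=9, slots 9,10 occupied => index 11.
Insert 473: h=8, slot 8 empty => index 8.
Insert 616: h=8, slots 8,9,10,11 occupied => index 12.
Insert 865: h=3, slot 3 empty => index 3.
Insert 444: h=9, slots 9,10,11,12 occupied => index 0.
Insert 648: h=6, slot 6 occupied => index 7.
Table: [444, _, _, 865, _, _, 414, 648, 473, 405, 197, 847, 616]

12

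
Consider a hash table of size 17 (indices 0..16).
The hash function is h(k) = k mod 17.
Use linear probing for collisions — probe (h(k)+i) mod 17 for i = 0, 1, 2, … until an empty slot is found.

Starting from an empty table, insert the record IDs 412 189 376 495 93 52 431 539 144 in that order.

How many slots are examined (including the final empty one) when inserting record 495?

4

412: h=4 -> slot 4
189: h=2 -> slot 2
376: h=2, probe 2,3 -> slot 3
495: h=2, probe 2,3,4,5 -> slot 5
93: h=8 -> slot 8
52: h=1 -> slot 1
431: h=6 -> slot 6
539: h=12 -> slot 12
144: h=8, probe 8,9 -> slot 9
Table: [., 52, 189, 376, 412, 495, 431, ., 93, 144, ., ., 539, ., ., ., .]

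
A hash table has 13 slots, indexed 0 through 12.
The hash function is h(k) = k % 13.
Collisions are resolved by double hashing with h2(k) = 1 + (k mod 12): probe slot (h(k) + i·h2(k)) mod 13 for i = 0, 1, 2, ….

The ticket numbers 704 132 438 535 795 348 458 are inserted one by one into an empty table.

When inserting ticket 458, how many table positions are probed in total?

704: h=2 → slot 2
132: h=2, h2=1, probe 2,3 → slot 3
438: h=9 → slot 9
535: h=2, h2=8, probe 2,10 → slot 10
795: h=2, h2=4, probe 2,6 → slot 6
348: h=10, h2=1, probe 10,11 → slot 11
458: h=3, h2=3, probe 3,6,9,12 → slot 12
Table: [., ., 704, 132, ., ., 795, ., ., 438, 535, 348, 458]

4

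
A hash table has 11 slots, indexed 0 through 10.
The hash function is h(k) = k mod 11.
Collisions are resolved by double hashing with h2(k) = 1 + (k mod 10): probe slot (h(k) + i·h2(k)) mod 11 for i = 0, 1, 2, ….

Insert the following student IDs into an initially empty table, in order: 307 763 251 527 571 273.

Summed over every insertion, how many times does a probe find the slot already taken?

307 hashes to 10; slot 10 is free => place at 10.
763 hashes to 4; slot 4 is free => place at 4.
251 hashes to 9; slot 9 is free => place at 9.
527 hashes to 10, h2=8; 10 taken => place at 7.
571 hashes to 10, h2=2; 10 taken => place at 1.
273 hashes to 9, h2=4; 9 taken => place at 2.
Table: [_, 571, 273, _, 763, _, _, 527, _, 251, 307]

3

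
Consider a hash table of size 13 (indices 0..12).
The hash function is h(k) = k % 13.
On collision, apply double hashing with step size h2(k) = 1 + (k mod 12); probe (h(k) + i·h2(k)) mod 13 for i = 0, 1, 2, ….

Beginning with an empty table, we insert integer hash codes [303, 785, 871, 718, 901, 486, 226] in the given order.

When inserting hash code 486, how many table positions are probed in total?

Insert 303: h=4, slot 4 empty => index 4.
Insert 785: h=5, slot 5 empty => index 5.
Insert 871: h=0, slot 0 empty => index 0.
Insert 718: h=3, slot 3 empty => index 3.
Insert 901: h=4, h2=2, slot 4 occupied => index 6.
Insert 486: h=5, h2=7, slot 5 occupied => index 12.
Insert 226: h=5, h2=11, slots 5,3 occupied => index 1.
Table: [871, 226, ., 718, 303, 785, 901, ., ., ., ., ., 486]

2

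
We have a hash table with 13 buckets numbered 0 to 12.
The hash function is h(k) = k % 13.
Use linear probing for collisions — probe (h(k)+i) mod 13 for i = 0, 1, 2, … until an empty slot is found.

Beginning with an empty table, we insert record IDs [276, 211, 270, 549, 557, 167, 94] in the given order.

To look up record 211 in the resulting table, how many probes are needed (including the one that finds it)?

2

276 hashes to 3; slot 3 is free -> place at 3.
211 hashes to 3; 3 taken -> place at 4.
270 hashes to 10; slot 10 is free -> place at 10.
549 hashes to 3; 3,4 taken -> place at 5.
557 hashes to 11; slot 11 is free -> place at 11.
167 hashes to 11; 11 taken -> place at 12.
94 hashes to 3; 3,4,5 taken -> place at 6.
Table: [∅, ∅, ∅, 276, 211, 549, 94, ∅, ∅, ∅, 270, 557, 167]
Lookup 211: h=3, probe 3,4 → found at 4.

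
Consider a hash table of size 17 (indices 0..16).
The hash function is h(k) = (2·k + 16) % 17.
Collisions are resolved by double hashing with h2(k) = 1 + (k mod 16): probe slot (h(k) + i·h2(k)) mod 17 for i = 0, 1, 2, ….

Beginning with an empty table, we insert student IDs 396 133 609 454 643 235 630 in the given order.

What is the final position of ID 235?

5

396: h=9 => slot 9
133: h=10 => slot 10
609: h=10, h2=2, probe 10,12 => slot 12
454: h=6 => slot 6
643: h=10, h2=4, probe 10,14 => slot 14
235: h=10, h2=12, probe 10,5 => slot 5
630: h=1 => slot 1
Table: [., 630, ., ., ., 235, 454, ., ., 396, 133, ., 609, ., 643, ., .]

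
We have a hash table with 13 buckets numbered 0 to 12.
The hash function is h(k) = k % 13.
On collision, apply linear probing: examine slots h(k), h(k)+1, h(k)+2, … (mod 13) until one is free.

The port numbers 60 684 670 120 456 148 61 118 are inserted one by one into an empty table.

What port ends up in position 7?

Insert 60: h=8, slot 8 empty → index 8.
Insert 684: h=8, slot 8 occupied → index 9.
Insert 670: h=7, slot 7 empty → index 7.
Insert 120: h=3, slot 3 empty → index 3.
Insert 456: h=1, slot 1 empty → index 1.
Insert 148: h=5, slot 5 empty → index 5.
Insert 61: h=9, slot 9 occupied → index 10.
Insert 118: h=1, slot 1 occupied → index 2.
Table: [_, 456, 118, 120, _, 148, _, 670, 60, 684, 61, _, _]

670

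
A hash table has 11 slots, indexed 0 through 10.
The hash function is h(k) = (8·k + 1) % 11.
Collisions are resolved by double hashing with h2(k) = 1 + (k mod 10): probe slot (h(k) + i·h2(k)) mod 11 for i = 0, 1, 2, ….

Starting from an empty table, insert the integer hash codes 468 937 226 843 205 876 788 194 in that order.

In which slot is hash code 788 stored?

468 hashes to 5; slot 5 is free → place at 5.
937 hashes to 6; slot 6 is free → place at 6.
226 hashes to 5, h2=7; 5 taken → place at 1.
843 hashes to 2; slot 2 is free → place at 2.
205 hashes to 2, h2=6; 2 taken → place at 8.
876 hashes to 2, h2=7; 2 taken → place at 9.
788 hashes to 2, h2=9; 2 taken → place at 0.
194 hashes to 2, h2=5; 2 taken → place at 7.
Table: [788, 226, 843, _, _, 468, 937, 194, 205, 876, _]

0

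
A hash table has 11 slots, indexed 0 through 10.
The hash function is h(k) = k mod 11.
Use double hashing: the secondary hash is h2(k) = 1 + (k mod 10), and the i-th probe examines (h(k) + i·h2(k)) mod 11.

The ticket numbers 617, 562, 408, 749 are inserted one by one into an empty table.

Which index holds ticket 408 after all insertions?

10

617 hashes to 1; slot 1 is free → place at 1.
562 hashes to 1, h2=3; 1 taken → place at 4.
408 hashes to 1, h2=9; 1 taken → place at 10.
749 hashes to 1, h2=10; 1 taken → place at 0.
Table: [749, 617, ∅, ∅, 562, ∅, ∅, ∅, ∅, ∅, 408]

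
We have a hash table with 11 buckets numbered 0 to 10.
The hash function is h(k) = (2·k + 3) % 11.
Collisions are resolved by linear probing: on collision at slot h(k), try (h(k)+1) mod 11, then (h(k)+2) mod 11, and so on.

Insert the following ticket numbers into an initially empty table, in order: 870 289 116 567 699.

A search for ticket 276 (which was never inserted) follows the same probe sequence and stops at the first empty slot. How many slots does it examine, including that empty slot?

4

870: h=5 -> slot 5
289: h=9 -> slot 9
116: h=4 -> slot 4
567: h=4, probe 4,5,6 -> slot 6
699: h=4, probe 4,5,6,7 -> slot 7
Table: [—, —, —, —, 116, 870, 567, 699, —, 289, —]
Lookup 276: h=5, probe 5,6,7,8 → slot 8 empty, not found.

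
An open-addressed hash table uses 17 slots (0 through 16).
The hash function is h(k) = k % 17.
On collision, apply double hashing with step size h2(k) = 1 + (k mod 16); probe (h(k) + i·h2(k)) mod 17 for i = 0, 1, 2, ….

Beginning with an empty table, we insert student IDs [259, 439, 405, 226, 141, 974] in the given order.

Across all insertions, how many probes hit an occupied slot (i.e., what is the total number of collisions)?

259 hashes to 4; slot 4 is free -> place at 4.
439 hashes to 14; slot 14 is free -> place at 14.
405 hashes to 14, h2=6; 14 taken -> place at 3.
226 hashes to 5; slot 5 is free -> place at 5.
141 hashes to 5, h2=14; 5 taken -> place at 2.
974 hashes to 5, h2=15; 5,3 taken -> place at 1.
Table: [∅, 974, 141, 405, 259, 226, ∅, ∅, ∅, ∅, ∅, ∅, ∅, ∅, 439, ∅, ∅]

4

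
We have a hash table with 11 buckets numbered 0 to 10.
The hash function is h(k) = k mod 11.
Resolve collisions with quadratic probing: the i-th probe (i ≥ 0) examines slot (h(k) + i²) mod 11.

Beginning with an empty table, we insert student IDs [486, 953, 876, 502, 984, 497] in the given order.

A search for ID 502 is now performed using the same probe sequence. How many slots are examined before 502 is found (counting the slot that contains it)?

3

486 hashes to 2; slot 2 is free → place at 2.
953 hashes to 7; slot 7 is free → place at 7.
876 hashes to 7; 7 taken → place at 8.
502 hashes to 7; 7,8 taken → place at 0.
984 hashes to 5; slot 5 is free → place at 5.
497 hashes to 2; 2 taken → place at 3.
Table: [502, —, 486, 497, —, 984, —, 953, 876, —, —]
Lookup 502: h=7, probe 7,8,0 → found at 0.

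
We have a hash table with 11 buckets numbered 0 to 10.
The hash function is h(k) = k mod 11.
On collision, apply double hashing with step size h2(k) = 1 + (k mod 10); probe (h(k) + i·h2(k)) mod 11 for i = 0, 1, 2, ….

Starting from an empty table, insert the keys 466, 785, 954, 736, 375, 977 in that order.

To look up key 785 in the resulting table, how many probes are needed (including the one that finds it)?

2

Insert 466: h=4, slot 4 empty => index 4.
Insert 785: h=4, h2=6, slot 4 occupied => index 10.
Insert 954: h=8, slot 8 empty => index 8.
Insert 736: h=10, h2=7, slot 10 occupied => index 6.
Insert 375: h=1, slot 1 empty => index 1.
Insert 977: h=9, slot 9 empty => index 9.
Table: [_, 375, _, _, 466, _, 736, _, 954, 977, 785]
Lookup 785: h=4, h2=6, probe 4,10 → found at 10.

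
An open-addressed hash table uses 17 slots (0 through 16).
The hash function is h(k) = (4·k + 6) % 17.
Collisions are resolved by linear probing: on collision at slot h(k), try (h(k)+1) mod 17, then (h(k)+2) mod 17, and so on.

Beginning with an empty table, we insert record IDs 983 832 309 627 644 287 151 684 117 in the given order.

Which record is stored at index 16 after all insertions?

644

Insert 983: h=11, slot 11 empty -> index 11.
Insert 832: h=2, slot 2 empty -> index 2.
Insert 309: h=1, slot 1 empty -> index 1.
Insert 627: h=15, slot 15 empty -> index 15.
Insert 644: h=15, slot 15 occupied -> index 16.
Insert 287: h=15, slots 15,16 occupied -> index 0.
Insert 151: h=15, slots 15,16,0,1,2 occupied -> index 3.
Insert 684: h=5, slot 5 empty -> index 5.
Insert 117: h=15, slots 15,16,0,1,2,3 occupied -> index 4.
Table: [287, 309, 832, 151, 117, 684, —, —, —, —, —, 983, —, —, —, 627, 644]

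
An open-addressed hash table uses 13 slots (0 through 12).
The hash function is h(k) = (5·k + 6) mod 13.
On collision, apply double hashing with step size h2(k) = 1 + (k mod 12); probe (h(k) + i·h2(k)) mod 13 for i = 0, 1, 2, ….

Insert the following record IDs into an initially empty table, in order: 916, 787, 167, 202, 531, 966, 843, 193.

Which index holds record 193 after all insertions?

Insert 916: h=10, slot 10 empty => index 10.
Insert 787: h=2, slot 2 empty => index 2.
Insert 167: h=9, slot 9 empty => index 9.
Insert 202: h=2, h2=11, slot 2 occupied => index 0.
Insert 531: h=9, h2=4, slots 9,0 occupied => index 4.
Insert 966: h=0, h2=7, slot 0 occupied => index 7.
Insert 843: h=9, h2=4, slots 9,0,4 occupied => index 8.
Insert 193: h=9, h2=2, slot 9 occupied => index 11.
Table: [202, -, 787, -, 531, -, -, 966, 843, 167, 916, 193, -]

11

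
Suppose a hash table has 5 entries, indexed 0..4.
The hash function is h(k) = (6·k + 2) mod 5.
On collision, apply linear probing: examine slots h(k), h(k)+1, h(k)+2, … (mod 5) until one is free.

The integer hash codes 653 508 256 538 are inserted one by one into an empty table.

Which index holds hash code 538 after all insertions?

653 hashes to 0; slot 0 is free → place at 0.
508 hashes to 0; 0 taken → place at 1.
256 hashes to 3; slot 3 is free → place at 3.
538 hashes to 0; 0,1 taken → place at 2.
Table: [653, 508, 538, 256, ∅]

2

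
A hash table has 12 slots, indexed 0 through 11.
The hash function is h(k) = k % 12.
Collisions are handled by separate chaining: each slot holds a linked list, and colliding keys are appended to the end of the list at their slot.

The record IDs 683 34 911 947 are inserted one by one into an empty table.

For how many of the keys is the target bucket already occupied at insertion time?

2

Insert 683: h=11, bucket 11 empty -> new chain.
Insert 34: h=10, bucket 10 empty -> new chain.
Insert 911: h=11, bucket 11 nonempty -> append to chain.
Insert 947: h=11, bucket 11 nonempty -> append to chain.
Final buckets:
0: _
1: _
2: _
3: _
4: _
5: _
6: _
7: _
8: _
9: _
10: 34
11: 683 -> 911 -> 947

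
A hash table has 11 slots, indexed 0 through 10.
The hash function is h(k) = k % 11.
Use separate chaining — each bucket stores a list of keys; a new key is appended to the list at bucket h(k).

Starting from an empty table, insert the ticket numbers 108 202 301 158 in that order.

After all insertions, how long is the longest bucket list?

108 -> bucket 9
202 -> bucket 4
301 -> bucket 4 (collision)
158 -> bucket 4 (collision)
Final buckets:
0: _
1: _
2: _
3: _
4: 202 -> 301 -> 158
5: _
6: _
7: _
8: _
9: 108
10: _

3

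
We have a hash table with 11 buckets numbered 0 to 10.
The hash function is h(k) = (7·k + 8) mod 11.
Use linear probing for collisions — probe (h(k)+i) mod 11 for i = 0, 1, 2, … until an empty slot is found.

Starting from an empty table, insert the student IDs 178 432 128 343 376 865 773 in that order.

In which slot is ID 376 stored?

3

178 hashes to 0; slot 0 is free => place at 0.
432 hashes to 7; slot 7 is free => place at 7.
128 hashes to 2; slot 2 is free => place at 2.
343 hashes to 0; 0 taken => place at 1.
376 hashes to 0; 0,1,2 taken => place at 3.
865 hashes to 2; 2,3 taken => place at 4.
773 hashes to 7; 7 taken => place at 8.
Table: [178, 343, 128, 376, 865, -, -, 432, 773, -, -]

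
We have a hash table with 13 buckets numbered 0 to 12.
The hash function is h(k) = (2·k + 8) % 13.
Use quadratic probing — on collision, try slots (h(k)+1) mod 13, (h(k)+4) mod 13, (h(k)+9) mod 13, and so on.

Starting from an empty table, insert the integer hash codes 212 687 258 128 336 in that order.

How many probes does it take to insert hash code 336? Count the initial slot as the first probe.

212 hashes to 3; slot 3 is free => place at 3.
687 hashes to 4; slot 4 is free => place at 4.
258 hashes to 4; 4 taken => place at 5.
128 hashes to 4; 4,5 taken => place at 8.
336 hashes to 4; 4,5,8 taken => place at 0.
Table: [336, ∅, ∅, 212, 687, 258, ∅, ∅, 128, ∅, ∅, ∅, ∅]

4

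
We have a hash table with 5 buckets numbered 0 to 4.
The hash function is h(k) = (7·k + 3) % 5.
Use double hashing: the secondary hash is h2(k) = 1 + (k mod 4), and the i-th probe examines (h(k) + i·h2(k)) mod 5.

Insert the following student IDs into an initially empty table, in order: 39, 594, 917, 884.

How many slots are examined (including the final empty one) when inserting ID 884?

3

Insert 39: h=1, slot 1 empty => index 1.
Insert 594: h=1, h2=3, slot 1 occupied => index 4.
Insert 917: h=2, slot 2 empty => index 2.
Insert 884: h=1, h2=1, slots 1,2 occupied => index 3.
Table: [∅, 39, 917, 884, 594]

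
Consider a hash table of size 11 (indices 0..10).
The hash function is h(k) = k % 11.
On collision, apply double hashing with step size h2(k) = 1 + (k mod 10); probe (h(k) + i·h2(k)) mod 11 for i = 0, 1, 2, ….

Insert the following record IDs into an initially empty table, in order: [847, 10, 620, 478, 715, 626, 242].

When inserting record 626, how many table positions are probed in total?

Insert 847: h=0, slot 0 empty → index 0.
Insert 10: h=10, slot 10 empty → index 10.
Insert 620: h=4, slot 4 empty → index 4.
Insert 478: h=5, slot 5 empty → index 5.
Insert 715: h=0, h2=6, slot 0 occupied → index 6.
Insert 626: h=10, h2=7, slots 10,6 occupied → index 2.
Insert 242: h=0, h2=3, slot 0 occupied → index 3.
Table: [847, _, 626, 242, 620, 478, 715, _, _, _, 10]

3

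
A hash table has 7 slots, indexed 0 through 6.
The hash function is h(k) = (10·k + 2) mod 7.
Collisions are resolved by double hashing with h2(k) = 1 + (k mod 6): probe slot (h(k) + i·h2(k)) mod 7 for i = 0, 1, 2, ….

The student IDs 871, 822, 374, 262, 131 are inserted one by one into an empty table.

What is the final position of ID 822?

5

871: h=4 -> slot 4
822: h=4, h2=1, probe 4,5 -> slot 5
374: h=4, h2=3, probe 4,0 -> slot 0
262: h=4, h2=5, probe 4,2 -> slot 2
131: h=3 -> slot 3
Table: [374, ., 262, 131, 871, 822, .]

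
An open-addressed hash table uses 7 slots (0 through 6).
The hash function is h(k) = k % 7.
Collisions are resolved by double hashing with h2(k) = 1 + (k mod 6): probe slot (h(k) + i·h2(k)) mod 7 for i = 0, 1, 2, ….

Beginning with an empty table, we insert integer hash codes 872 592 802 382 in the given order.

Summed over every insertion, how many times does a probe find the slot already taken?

872 hashes to 4; slot 4 is free → place at 4.
592 hashes to 4, h2=5; 4 taken → place at 2.
802 hashes to 4, h2=5; 4,2 taken → place at 0.
382 hashes to 4, h2=5; 4,2,0 taken → place at 5.
Table: [802, —, 592, —, 872, 382, —]

6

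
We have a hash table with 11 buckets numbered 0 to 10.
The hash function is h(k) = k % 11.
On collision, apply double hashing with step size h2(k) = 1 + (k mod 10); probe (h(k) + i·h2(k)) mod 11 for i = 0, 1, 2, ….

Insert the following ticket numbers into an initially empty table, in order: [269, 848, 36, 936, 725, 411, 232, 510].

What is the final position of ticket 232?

269 hashes to 5; slot 5 is free → place at 5.
848 hashes to 1; slot 1 is free → place at 1.
36 hashes to 3; slot 3 is free → place at 3.
936 hashes to 1, h2=7; 1 taken → place at 8.
725 hashes to 10; slot 10 is free → place at 10.
411 hashes to 4; slot 4 is free → place at 4.
232 hashes to 1, h2=3; 1,4 taken → place at 7.
510 hashes to 4, h2=1; 4,5 taken → place at 6.
Table: [—, 848, —, 36, 411, 269, 510, 232, 936, —, 725]

7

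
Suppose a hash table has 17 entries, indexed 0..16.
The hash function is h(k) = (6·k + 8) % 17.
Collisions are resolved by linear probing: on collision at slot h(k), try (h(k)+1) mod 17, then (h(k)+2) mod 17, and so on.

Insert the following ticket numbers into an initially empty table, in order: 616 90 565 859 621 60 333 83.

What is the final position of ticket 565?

16

Insert 616: h=15, slot 15 empty -> index 15.
Insert 90: h=4, slot 4 empty -> index 4.
Insert 565: h=15, slot 15 occupied -> index 16.
Insert 859: h=11, slot 11 empty -> index 11.
Insert 621: h=11, slot 11 occupied -> index 12.
Insert 60: h=11, slots 11,12 occupied -> index 13.
Insert 333: h=0, slot 0 empty -> index 0.
Insert 83: h=13, slot 13 occupied -> index 14.
Table: [333, ∅, ∅, ∅, 90, ∅, ∅, ∅, ∅, ∅, ∅, 859, 621, 60, 83, 616, 565]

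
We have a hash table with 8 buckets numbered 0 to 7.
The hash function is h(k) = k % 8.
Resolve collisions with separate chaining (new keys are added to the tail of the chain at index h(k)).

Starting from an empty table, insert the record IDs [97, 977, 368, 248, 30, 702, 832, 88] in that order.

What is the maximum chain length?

97 -> bucket 1
977 -> bucket 1 (collision)
368 -> bucket 0
248 -> bucket 0 (collision)
30 -> bucket 6
702 -> bucket 6 (collision)
832 -> bucket 0 (collision)
88 -> bucket 0 (collision)
Final buckets:
0: 368 -> 248 -> 832 -> 88
1: 97 -> 977
2: _
3: _
4: _
5: _
6: 30 -> 702
7: _

4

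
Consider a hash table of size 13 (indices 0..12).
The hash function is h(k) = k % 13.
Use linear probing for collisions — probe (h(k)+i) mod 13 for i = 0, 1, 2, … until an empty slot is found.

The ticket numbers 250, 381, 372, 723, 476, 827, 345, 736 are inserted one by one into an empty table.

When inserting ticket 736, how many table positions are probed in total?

Insert 250: h=3, slot 3 empty → index 3.
Insert 381: h=4, slot 4 empty → index 4.
Insert 372: h=8, slot 8 empty → index 8.
Insert 723: h=8, slot 8 occupied → index 9.
Insert 476: h=8, slots 8,9 occupied → index 10.
Insert 827: h=8, slots 8,9,10 occupied → index 11.
Insert 345: h=7, slot 7 empty → index 7.
Insert 736: h=8, slots 8,9,10,11 occupied → index 12.
Table: [-, -, -, 250, 381, -, -, 345, 372, 723, 476, 827, 736]

5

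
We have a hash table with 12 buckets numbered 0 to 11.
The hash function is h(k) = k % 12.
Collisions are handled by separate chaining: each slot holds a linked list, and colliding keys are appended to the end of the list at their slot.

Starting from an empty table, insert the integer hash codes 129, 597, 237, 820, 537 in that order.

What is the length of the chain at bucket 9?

Insert 129: h=9, bucket 9 empty -> new chain.
Insert 597: h=9, bucket 9 nonempty -> append to chain.
Insert 237: h=9, bucket 9 nonempty -> append to chain.
Insert 820: h=4, bucket 4 empty -> new chain.
Insert 537: h=9, bucket 9 nonempty -> append to chain.
Final buckets:
0: -
1: -
2: -
3: -
4: 820
5: -
6: -
7: -
8: -
9: 129 -> 597 -> 237 -> 537
10: -
11: -

4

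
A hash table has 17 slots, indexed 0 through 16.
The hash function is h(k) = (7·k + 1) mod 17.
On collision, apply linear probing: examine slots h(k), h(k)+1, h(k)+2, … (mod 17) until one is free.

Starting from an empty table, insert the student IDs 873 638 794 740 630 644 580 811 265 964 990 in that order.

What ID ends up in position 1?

811

Insert 873: h=9, slot 9 empty -> index 9.
Insert 638: h=13, slot 13 empty -> index 13.
Insert 794: h=0, slot 0 empty -> index 0.
Insert 740: h=13, slot 13 occupied -> index 14.
Insert 630: h=8, slot 8 empty -> index 8.
Insert 644: h=4, slot 4 empty -> index 4.
Insert 580: h=15, slot 15 empty -> index 15.
Insert 811: h=0, slot 0 occupied -> index 1.
Insert 265: h=3, slot 3 empty -> index 3.
Insert 964: h=0, slots 0,1 occupied -> index 2.
Insert 990: h=12, slot 12 empty -> index 12.
Table: [794, 811, 964, 265, 644, _, _, _, 630, 873, _, _, 990, 638, 740, 580, _]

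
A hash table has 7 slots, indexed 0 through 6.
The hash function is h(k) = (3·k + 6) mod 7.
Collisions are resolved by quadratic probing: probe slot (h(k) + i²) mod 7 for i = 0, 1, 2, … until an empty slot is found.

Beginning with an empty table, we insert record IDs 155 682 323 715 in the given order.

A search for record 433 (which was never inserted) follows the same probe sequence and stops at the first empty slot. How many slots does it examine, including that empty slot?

2

155: h=2 => slot 2
682: h=1 => slot 1
323: h=2, probe 2,3 => slot 3
715: h=2, probe 2,3,6 => slot 6
Table: [-, 682, 155, 323, -, -, 715]
Lookup 433: h=3, probe 3,4 → slot 4 empty, not found.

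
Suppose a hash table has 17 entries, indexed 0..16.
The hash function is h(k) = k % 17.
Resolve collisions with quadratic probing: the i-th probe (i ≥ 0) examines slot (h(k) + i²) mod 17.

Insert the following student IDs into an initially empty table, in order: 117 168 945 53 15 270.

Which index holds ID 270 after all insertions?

14

Insert 117: h=15, slot 15 empty → index 15.
Insert 168: h=15, slot 15 occupied → index 16.
Insert 945: h=10, slot 10 empty → index 10.
Insert 53: h=2, slot 2 empty → index 2.
Insert 15: h=15, slots 15,16,2 occupied → index 7.
Insert 270: h=15, slots 15,16,2,7 occupied → index 14.
Table: [∅, ∅, 53, ∅, ∅, ∅, ∅, 15, ∅, ∅, 945, ∅, ∅, ∅, 270, 117, 168]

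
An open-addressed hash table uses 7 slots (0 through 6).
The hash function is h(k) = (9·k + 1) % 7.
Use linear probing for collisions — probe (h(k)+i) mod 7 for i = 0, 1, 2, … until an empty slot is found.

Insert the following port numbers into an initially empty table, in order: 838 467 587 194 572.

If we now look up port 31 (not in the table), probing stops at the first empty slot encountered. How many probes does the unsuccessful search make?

3

838 hashes to 4; slot 4 is free => place at 4.
467 hashes to 4; 4 taken => place at 5.
587 hashes to 6; slot 6 is free => place at 6.
194 hashes to 4; 4,5,6 taken => place at 0.
572 hashes to 4; 4,5,6,0 taken => place at 1.
Table: [194, 572, ., ., 838, 467, 587]
Lookup 31: h=0, probe 0,1,2 → slot 2 empty, not found.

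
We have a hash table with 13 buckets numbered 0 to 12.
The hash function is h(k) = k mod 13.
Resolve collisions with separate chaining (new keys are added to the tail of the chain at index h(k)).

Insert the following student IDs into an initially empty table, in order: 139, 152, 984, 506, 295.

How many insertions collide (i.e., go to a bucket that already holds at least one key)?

3

139 -> bucket 9
152 -> bucket 9 (collision)
984 -> bucket 9 (collision)
506 -> bucket 12
295 -> bucket 9 (collision)
Final buckets:
0: _
1: _
2: _
3: _
4: _
5: _
6: _
7: _
8: _
9: 139 -> 152 -> 984 -> 295
10: _
11: _
12: 506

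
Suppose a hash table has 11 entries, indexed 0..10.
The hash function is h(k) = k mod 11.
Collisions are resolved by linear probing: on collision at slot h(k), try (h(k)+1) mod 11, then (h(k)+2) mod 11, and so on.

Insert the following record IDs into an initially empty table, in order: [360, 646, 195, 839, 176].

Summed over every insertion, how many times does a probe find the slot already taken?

3

360 hashes to 8; slot 8 is free -> place at 8.
646 hashes to 8; 8 taken -> place at 9.
195 hashes to 8; 8,9 taken -> place at 10.
839 hashes to 3; slot 3 is free -> place at 3.
176 hashes to 0; slot 0 is free -> place at 0.
Table: [176, _, _, 839, _, _, _, _, 360, 646, 195]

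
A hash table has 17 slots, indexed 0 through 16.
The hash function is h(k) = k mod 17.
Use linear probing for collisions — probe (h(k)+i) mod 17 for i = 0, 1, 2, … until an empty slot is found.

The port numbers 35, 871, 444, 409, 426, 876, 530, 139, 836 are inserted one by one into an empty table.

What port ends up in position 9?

876

35: h=1 -> slot 1
871: h=4 -> slot 4
444: h=2 -> slot 2
409: h=1, probe 1,2,3 -> slot 3
426: h=1, probe 1,2,3,4,5 -> slot 5
876: h=9 -> slot 9
530: h=3, probe 3,4,5,6 -> slot 6
139: h=3, probe 3,4,5,6,7 -> slot 7
836: h=3, probe 3,4,5,6,7,8 -> slot 8
Table: [-, 35, 444, 409, 871, 426, 530, 139, 836, 876, -, -, -, -, -, -, -]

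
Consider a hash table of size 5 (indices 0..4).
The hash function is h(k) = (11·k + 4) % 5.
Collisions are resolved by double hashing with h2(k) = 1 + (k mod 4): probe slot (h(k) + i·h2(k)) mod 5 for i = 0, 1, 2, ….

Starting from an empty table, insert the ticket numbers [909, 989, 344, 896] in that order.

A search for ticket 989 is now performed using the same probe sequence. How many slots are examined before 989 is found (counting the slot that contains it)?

Insert 909: h=3, slot 3 empty -> index 3.
Insert 989: h=3, h2=2, slot 3 occupied -> index 0.
Insert 344: h=3, h2=1, slot 3 occupied -> index 4.
Insert 896: h=0, h2=1, slot 0 occupied -> index 1.
Table: [989, 896, ., 909, 344]
Lookup 989: h=3, h2=2, probe 3,0 → found at 0.

2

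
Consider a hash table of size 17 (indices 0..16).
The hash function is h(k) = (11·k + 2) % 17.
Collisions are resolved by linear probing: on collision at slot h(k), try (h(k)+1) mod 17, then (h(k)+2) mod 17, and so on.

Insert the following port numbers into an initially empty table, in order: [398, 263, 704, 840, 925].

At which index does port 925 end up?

14

398 hashes to 11; slot 11 is free -> place at 11.
263 hashes to 5; slot 5 is free -> place at 5.
704 hashes to 11; 11 taken -> place at 12.
840 hashes to 11; 11,12 taken -> place at 13.
925 hashes to 11; 11,12,13 taken -> place at 14.
Table: [—, —, —, —, —, 263, —, —, —, —, —, 398, 704, 840, 925, —, —]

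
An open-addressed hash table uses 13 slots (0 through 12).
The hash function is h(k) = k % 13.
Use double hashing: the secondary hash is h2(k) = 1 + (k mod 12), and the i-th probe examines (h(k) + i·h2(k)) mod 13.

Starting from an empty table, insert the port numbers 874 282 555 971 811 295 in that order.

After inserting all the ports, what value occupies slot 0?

Insert 874: h=3, slot 3 empty -> index 3.
Insert 282: h=9, slot 9 empty -> index 9.
Insert 555: h=9, h2=4, slot 9 occupied -> index 0.
Insert 971: h=9, h2=12, slot 9 occupied -> index 8.
Insert 811: h=5, slot 5 empty -> index 5.
Insert 295: h=9, h2=8, slot 9 occupied -> index 4.
Table: [555, ., ., 874, 295, 811, ., ., 971, 282, ., ., .]

555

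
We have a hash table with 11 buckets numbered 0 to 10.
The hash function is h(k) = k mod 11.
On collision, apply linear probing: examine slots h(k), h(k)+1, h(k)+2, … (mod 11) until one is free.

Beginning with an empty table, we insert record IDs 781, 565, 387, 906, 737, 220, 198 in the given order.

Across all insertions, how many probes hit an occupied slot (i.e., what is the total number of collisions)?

11

781: h=0 -> slot 0
565: h=4 -> slot 4
387: h=2 -> slot 2
906: h=4, probe 4,5 -> slot 5
737: h=0, probe 0,1 -> slot 1
220: h=0, probe 0,1,2,3 -> slot 3
198: h=0, probe 0,1,2,3,4,5,6 -> slot 6
Table: [781, 737, 387, 220, 565, 906, 198, _, _, _, _]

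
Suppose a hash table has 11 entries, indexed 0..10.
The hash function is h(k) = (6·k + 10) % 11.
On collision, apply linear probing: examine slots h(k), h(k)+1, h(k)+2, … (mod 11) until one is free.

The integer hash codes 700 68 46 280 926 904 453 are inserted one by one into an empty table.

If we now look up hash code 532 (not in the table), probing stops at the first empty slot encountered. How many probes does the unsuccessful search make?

700 hashes to 8; slot 8 is free => place at 8.
68 hashes to 0; slot 0 is free => place at 0.
46 hashes to 0; 0 taken => place at 1.
280 hashes to 7; slot 7 is free => place at 7.
926 hashes to 0; 0,1 taken => place at 2.
904 hashes to 0; 0,1,2 taken => place at 3.
453 hashes to 0; 0,1,2,3 taken => place at 4.
Table: [68, 46, 926, 904, 453, ∅, ∅, 280, 700, ∅, ∅]
Lookup 532: h=1, probe 1,2,3,4,5 → slot 5 empty, not found.

5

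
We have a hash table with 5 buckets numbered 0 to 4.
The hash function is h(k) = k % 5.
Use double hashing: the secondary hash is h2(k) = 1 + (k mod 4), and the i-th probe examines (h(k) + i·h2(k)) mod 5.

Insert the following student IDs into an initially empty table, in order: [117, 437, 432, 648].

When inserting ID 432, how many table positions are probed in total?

Insert 117: h=2, slot 2 empty → index 2.
Insert 437: h=2, h2=2, slot 2 occupied → index 4.
Insert 432: h=2, h2=1, slot 2 occupied → index 3.
Insert 648: h=3, h2=1, slots 3,4 occupied → index 0.
Table: [648, -, 117, 432, 437]

2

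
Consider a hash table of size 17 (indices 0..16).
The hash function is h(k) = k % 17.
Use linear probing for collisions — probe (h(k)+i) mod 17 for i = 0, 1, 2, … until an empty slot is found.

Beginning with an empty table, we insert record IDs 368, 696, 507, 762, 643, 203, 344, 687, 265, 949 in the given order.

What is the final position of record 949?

2

368: h=11 -> slot 11
696: h=16 -> slot 16
507: h=14 -> slot 14
762: h=14, probe 14,15 -> slot 15
643: h=14, probe 14,15,16,0 -> slot 0
203: h=16, probe 16,0,1 -> slot 1
344: h=4 -> slot 4
687: h=7 -> slot 7
265: h=10 -> slot 10
949: h=14, probe 14,15,16,0,1,2 -> slot 2
Table: [643, 203, 949, ∅, 344, ∅, ∅, 687, ∅, ∅, 265, 368, ∅, ∅, 507, 762, 696]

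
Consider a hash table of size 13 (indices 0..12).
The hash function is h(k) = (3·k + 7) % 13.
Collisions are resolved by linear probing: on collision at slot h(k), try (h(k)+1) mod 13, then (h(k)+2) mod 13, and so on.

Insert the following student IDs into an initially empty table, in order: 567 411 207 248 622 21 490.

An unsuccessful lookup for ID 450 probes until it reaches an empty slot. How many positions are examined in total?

567: h=5 → slot 5
411: h=5, probe 5,6 → slot 6
207: h=4 → slot 4
248: h=10 → slot 10
622: h=1 → slot 1
21: h=5, probe 5,6,7 → slot 7
490: h=8 → slot 8
Table: [-, 622, -, -, 207, 567, 411, 21, 490, -, 248, -, -]
Lookup 450: h=5, probe 5,6,7,8,9 → slot 9 empty, not found.

5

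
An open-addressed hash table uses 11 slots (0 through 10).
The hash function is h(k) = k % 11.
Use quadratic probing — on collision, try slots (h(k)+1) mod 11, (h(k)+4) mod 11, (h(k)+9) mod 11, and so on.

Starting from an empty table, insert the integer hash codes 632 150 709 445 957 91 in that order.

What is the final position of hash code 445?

632 hashes to 5; slot 5 is free => place at 5.
150 hashes to 7; slot 7 is free => place at 7.
709 hashes to 5; 5 taken => place at 6.
445 hashes to 5; 5,6 taken => place at 9.
957 hashes to 0; slot 0 is free => place at 0.
91 hashes to 3; slot 3 is free => place at 3.
Table: [957, ., ., 91, ., 632, 709, 150, ., 445, .]

9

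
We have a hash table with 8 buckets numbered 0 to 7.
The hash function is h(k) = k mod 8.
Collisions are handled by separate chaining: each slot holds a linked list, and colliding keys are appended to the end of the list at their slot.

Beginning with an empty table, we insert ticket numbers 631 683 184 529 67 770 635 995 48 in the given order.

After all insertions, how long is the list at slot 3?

4

631 -> bucket 7
683 -> bucket 3
184 -> bucket 0
529 -> bucket 1
67 -> bucket 3 (collision)
770 -> bucket 2
635 -> bucket 3 (collision)
995 -> bucket 3 (collision)
48 -> bucket 0 (collision)
Final buckets:
0: 184 -> 48
1: 529
2: 770
3: 683 -> 67 -> 635 -> 995
4: -
5: -
6: -
7: 631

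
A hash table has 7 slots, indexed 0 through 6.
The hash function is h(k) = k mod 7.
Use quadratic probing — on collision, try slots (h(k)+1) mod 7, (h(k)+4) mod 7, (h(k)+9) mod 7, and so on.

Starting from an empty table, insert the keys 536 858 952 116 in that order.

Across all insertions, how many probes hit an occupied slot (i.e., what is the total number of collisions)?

3

536 hashes to 4; slot 4 is free -> place at 4.
858 hashes to 4; 4 taken -> place at 5.
952 hashes to 0; slot 0 is free -> place at 0.
116 hashes to 4; 4,5 taken -> place at 1.
Table: [952, 116, ∅, ∅, 536, 858, ∅]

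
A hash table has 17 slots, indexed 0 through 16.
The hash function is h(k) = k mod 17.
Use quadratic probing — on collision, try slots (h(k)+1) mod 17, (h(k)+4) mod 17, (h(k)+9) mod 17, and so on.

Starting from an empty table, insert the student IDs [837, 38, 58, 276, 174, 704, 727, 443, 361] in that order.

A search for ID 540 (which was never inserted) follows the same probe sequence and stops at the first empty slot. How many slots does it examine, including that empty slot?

Insert 837: h=4, slot 4 empty => index 4.
Insert 38: h=4, slot 4 occupied => index 5.
Insert 58: h=7, slot 7 empty => index 7.
Insert 276: h=4, slots 4,5 occupied => index 8.
Insert 174: h=4, slots 4,5,8 occupied => index 13.
Insert 704: h=7, slots 7,8 occupied => index 11.
Insert 727: h=13, slot 13 occupied => index 14.
Insert 443: h=1, slot 1 empty => index 1.
Insert 361: h=4, slots 4,5,8,13 occupied => index 3.
Table: [∅, 443, ∅, 361, 837, 38, ∅, 58, 276, ∅, ∅, 704, ∅, 174, 727, ∅, ∅]
Lookup 540: h=13, probe 13,14,0 → slot 0 empty, not found.

3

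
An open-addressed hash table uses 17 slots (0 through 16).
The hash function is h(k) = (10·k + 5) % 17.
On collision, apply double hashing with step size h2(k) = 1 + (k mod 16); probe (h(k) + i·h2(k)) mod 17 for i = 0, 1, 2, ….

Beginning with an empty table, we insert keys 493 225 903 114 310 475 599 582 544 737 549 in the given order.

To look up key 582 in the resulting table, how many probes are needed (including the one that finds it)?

Insert 493: h=5, slot 5 empty => index 5.
Insert 225: h=11, slot 11 empty => index 11.
Insert 903: h=8, slot 8 empty => index 8.
Insert 114: h=6, slot 6 empty => index 6.
Insert 310: h=11, h2=7, slot 11 occupied => index 1.
Insert 475: h=12, slot 12 empty => index 12.
Insert 599: h=11, h2=8, slot 11 occupied => index 2.
Insert 582: h=11, h2=7, slots 11,1,8 occupied => index 15.
Insert 544: h=5, h2=1, slots 5,6 occupied => index 7.
Insert 737: h=14, slot 14 empty => index 14.
Insert 549: h=4, slot 4 empty => index 4.
Table: [∅, 310, 599, ∅, 549, 493, 114, 544, 903, ∅, ∅, 225, 475, ∅, 737, 582, ∅]
Lookup 582: h=11, h2=7, probe 11,1,8,15 → found at 15.

4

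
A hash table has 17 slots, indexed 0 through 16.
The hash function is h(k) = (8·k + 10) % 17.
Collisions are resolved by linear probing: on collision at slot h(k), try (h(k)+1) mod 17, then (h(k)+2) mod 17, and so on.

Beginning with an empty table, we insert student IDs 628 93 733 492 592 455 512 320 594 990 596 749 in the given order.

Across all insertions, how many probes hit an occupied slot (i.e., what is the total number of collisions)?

628: h=2 => slot 2
93: h=6 => slot 6
733: h=9 => slot 9
492: h=2, probe 2,3 => slot 3
592: h=3, probe 3,4 => slot 4
455: h=12 => slot 12
512: h=9, probe 9,10 => slot 10
320: h=3, probe 3,4,5 => slot 5
594: h=2, probe 2,3,4,5,6,7 => slot 7
990: h=8 => slot 8
596: h=1 => slot 1
749: h=1, probe 1,2,3,4,5,6,7,8,9,10,11 => slot 11
Table: [_, 596, 628, 492, 592, 320, 93, 594, 990, 733, 512, 749, 455, _, _, _, _]

20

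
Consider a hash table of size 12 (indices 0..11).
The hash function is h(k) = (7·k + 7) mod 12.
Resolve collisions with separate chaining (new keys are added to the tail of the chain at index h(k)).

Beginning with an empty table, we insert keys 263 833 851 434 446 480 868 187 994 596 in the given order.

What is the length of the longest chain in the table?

2

Insert 263: h=0, bucket 0 empty -> new chain.
Insert 833: h=6, bucket 6 empty -> new chain.
Insert 851: h=0, bucket 0 nonempty -> append to chain.
Insert 434: h=9, bucket 9 empty -> new chain.
Insert 446: h=9, bucket 9 nonempty -> append to chain.
Insert 480: h=7, bucket 7 empty -> new chain.
Insert 868: h=11, bucket 11 empty -> new chain.
Insert 187: h=8, bucket 8 empty -> new chain.
Insert 994: h=5, bucket 5 empty -> new chain.
Insert 596: h=3, bucket 3 empty -> new chain.
Final buckets:
0: 263 -> 851
1: _
2: _
3: 596
4: _
5: 994
6: 833
7: 480
8: 187
9: 434 -> 446
10: _
11: 868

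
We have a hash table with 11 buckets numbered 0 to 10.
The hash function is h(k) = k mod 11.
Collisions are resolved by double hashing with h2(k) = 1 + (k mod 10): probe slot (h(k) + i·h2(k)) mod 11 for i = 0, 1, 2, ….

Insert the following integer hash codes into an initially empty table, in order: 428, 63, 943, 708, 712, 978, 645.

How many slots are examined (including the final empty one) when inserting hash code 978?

3

428: h=10 -> slot 10
63: h=8 -> slot 8
943: h=8, h2=4, probe 8,1 -> slot 1
708: h=4 -> slot 4
712: h=8, h2=3, probe 8,0 -> slot 0
978: h=10, h2=9, probe 10,8,6 -> slot 6
645: h=7 -> slot 7
Table: [712, 943, ., ., 708, ., 978, 645, 63, ., 428]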